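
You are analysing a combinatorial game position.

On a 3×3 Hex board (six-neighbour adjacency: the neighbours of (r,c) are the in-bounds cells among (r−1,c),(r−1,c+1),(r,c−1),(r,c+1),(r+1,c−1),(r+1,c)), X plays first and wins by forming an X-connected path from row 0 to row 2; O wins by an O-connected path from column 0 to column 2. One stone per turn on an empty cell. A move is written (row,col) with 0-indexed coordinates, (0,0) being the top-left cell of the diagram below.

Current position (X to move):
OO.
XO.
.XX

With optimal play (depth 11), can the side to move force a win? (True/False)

X winning at [OO./XO./.XX]: False

p1 X@[OO./XO./.XX]: (0,2)[OOX/XO./.XX]-1* (1,2)[OO./XOX/.XX]-1 (2,0)[OO./XO./XXX]-1
p2 O@[OOX/XO./.XX]: (1,2)[OOX/XOO/.XX]+1* (2,0)[OOX/XO./OXX]-1
p3 X@[OOX/XOO/.XX] terminal -1; root [OO./XO./.XX] d11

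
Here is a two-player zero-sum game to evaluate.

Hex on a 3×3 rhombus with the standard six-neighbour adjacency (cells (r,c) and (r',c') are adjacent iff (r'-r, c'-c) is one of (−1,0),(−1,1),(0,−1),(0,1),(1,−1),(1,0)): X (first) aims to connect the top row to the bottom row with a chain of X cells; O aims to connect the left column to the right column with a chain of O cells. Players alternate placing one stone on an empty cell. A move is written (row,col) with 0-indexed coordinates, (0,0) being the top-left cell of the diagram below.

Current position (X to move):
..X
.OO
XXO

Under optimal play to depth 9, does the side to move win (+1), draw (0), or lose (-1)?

ply 1, X at ..X/.OO/XXO | (0,0)=-1→X.X/.OO/XXO; (0,1)=-1→.XX/.OO/XXO; (1,0)=+1→..X/XOO/XXO*
ply 2, O at ..X/XOO/XXO | (0,0)=-1→O.X/XOO/XXO*; (0,1)=-1→.OX/XOO/XXO
ply 3, X at O.X/XOO/XXO | (0,1)=+1→OXX/XOO/XXO*
ply 4: OXX/XOO/XXO is terminal -1 (O); from ..X/.OO/XXO depth 9

value(..X/.OO/XXO, X) = +1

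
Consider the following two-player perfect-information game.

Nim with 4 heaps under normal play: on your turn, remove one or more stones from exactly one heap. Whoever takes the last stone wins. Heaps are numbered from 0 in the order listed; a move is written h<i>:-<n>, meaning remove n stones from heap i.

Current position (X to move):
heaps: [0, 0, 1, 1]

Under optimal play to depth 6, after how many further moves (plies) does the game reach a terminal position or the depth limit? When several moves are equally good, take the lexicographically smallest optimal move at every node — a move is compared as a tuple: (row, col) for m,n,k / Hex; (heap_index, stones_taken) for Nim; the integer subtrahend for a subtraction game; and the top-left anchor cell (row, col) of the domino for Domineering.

PV length from [(0,0,1,1)]: 2 plies

[(0,0,1,1)] X move#1: h2:-1:-1/(0,0,0,1)*, h3:-1:-1/(0,0,1,0)
[(0,0,0,1)] O move#2: h3:-1:+1/(0,0,0,0)*
[(0,0,0,0)] end (terminal -1, X#3); searched (0,0,1,1) to 6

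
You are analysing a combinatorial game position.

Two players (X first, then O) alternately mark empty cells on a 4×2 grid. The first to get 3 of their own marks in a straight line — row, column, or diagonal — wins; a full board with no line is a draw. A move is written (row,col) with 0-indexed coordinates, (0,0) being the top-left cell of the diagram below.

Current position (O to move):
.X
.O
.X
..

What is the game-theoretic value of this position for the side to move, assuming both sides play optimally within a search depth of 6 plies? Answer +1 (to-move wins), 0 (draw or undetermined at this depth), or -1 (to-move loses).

value(.X/.O/.X/.., O) = 0

ply 1, O at .X/.O/.X/.. | (0,0)=+0→OX/.O/.X/..*; (1,0)=+0→.X/OO/.X/..; (2,0)=+0→.X/.O/OX/..; (3,0)=+0→.X/.O/.X/O.; (3,1)=+0→.X/.O/.X/.O
ply 2, X at OX/.O/.X/.. | (1,0)=+0→OX/XO/.X/..*; (2,0)=+0→OX/.O/XX/..; (3,0)=+0→OX/.O/.X/X.; (3,1)=+0→OX/.O/.X/.X
ply 3, O at OX/XO/.X/.. | (2,0)=+0→OX/XO/OX/..*; (3,0)=+0→OX/XO/.X/O.; (3,1)=+0→OX/XO/.X/.O
ply 4, X at OX/XO/OX/.. | (3,0)=+0→OX/XO/OX/X.*; (3,1)=+0→OX/XO/OX/.X
ply 5, O at OX/XO/OX/X. | (3,1)=+0→OX/XO/OX/XO*
ply 6: OX/XO/OX/XO is terminal +0 (X); from .X/.O/.X/.. depth 6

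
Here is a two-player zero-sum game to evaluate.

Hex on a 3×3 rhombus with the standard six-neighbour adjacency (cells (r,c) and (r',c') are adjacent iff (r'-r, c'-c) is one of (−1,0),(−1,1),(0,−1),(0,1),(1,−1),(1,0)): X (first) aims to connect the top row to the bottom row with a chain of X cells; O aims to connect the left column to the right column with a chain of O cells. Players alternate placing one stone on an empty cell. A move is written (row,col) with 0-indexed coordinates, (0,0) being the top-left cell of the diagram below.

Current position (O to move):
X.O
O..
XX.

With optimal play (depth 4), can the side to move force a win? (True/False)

ply 1, O at X.O/O../XX. | (0,1)=+1→XOO/O../XX.*; (1,1)=+1→X.O/OO./XX.; (1,2)=+1→X.O/O.O/XX.; (2,2)=+1→X.O/O../XXO
ply 2: XOO/O../XX. is terminal -1 (X); from X.O/O../XX. depth 4

O winning at [X.O/O../XX.]: True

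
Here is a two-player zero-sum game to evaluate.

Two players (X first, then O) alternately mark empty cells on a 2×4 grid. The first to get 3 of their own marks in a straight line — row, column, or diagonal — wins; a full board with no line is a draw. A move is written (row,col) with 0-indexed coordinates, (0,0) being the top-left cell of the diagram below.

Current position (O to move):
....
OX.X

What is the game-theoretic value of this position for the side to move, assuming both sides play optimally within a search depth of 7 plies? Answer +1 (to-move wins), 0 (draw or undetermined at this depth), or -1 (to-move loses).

value(..../OX.X, O) = 0

p1 O@[..../OX.X]: (0,0)[O.../OX.X]-1 (0,1)[.O../OX.X]-1 (0,2)[..O./OX.X]-1 (0,3)[...O/OX.X]-1 (1,2)[..../OXOX]+0*
p2 X@[..../OXOX]: (0,0)[X.../OXOX]+0* (0,1)[.X../OXOX]+0 (0,2)[..X./OXOX]+0 (0,3)[...X/OXOX]+0
p3 O@[X.../OXOX]: (0,1)[XO../OXOX]+0* (0,2)[X.O./OXOX]+0 (0,3)[X..O/OXOX]+0
p4 X@[XO../OXOX]: (0,2)[XOX./OXOX]+0* (0,3)[XO.X/OXOX]+0
p5 O@[XOX./OXOX]: (0,3)[XOXO/OXOX]+0*
p6 X@[XOXO/OXOX] terminal +0; root [..../OX.X] d7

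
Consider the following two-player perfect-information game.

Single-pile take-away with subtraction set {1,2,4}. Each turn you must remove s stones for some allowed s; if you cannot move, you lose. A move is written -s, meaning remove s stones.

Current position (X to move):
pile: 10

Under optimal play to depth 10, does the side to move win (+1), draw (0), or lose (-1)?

value(10, X) = +1

p1 X@[10]: -1[9]+1* -2[8]-1 -4[6]+1
p2 O@[9]: -1[8]-1* -2[7]-1 -4[5]-1
p3 X@[8]: -1[7]-1 -2[6]+1* -4[4]-1
p4 O@[6]: -1[5]-1* -2[4]-1 -4[2]-1
p5 X@[5]: -1[4]-1 -2[3]+1* -4[1]-1
p6 O@[3]: -1[2]-1* -2[1]-1
p7 X@[2]: -1[1]-1 -2[0]+1*
p8 O@[0] terminal -1; root [10] d10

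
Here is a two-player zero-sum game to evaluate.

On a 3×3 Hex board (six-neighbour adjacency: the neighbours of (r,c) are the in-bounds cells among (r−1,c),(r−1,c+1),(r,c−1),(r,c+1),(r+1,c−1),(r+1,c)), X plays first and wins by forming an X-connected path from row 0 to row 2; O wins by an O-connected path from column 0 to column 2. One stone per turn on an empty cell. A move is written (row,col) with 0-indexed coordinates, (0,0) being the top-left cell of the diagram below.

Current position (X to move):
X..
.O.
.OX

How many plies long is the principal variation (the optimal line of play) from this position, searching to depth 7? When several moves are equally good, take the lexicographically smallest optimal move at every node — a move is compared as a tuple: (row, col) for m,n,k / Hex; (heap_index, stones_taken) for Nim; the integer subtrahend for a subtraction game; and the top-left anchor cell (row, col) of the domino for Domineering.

PV length from [X../.O./.OX]: 4 plies

[X../.O./.OX] X move#1: (0,1):-1/XX./.O./.OX*, (0,2):-1/X.X/.O./.OX, (1,0):-1/X../XO./.OX, (1,2):-1/X../.OX/.OX, (2,0):-1/X../.O./XOX
[XX./.O./.OX] O move#2: (0,2):+1/XXO/.O./.OX*, (1,0):+1/XX./OO./.OX, (1,2):+1/XX./.OO/.OX, (2,0):+1/XX./.O./OOX
[XXO/.O./.OX] X move#3: (1,0):-1/XXO/XO./.OX*, (1,2):-1/XXO/.OX/.OX, (2,0):-1/XXO/.O./XOX
[XXO/XO./.OX] O move#4: (1,2):-1/XXO/XOO/.OX, (2,0):+1/XXO/XO./OOX*
[XXO/XO./OOX] end (terminal -1, X#5); searched X../.O./.OX to 7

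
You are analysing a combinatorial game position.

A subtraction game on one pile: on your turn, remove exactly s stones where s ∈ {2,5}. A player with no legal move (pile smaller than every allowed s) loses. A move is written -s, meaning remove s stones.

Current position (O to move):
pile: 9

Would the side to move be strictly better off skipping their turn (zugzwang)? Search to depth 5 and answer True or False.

ply 1, O at 9 | -2=+1→7*; -5=+1→4
ply 2, X at 7 | -2=-1→5*; -5=-1→2
ply 3, O at 5 | -2=-1→3; -5=+1→0*
ply 4: 0 is terminal -1 (X); from 9 depth 5
if O skipped the turn, X would face:
~ ply 1, X at 9 | -2=+1→7*; -5=+1→4
~ ply 2, O at 7 | -2=-1→5*; -5=-1→2
~ ply 3, X at 5 | -2=-1→3; -5=+1→0*
~ ply 4: 0 is terminal -1 (O); from 9 depth 5
compare (O): move=+1 vs pass=-1

zugzwang(9, O) = False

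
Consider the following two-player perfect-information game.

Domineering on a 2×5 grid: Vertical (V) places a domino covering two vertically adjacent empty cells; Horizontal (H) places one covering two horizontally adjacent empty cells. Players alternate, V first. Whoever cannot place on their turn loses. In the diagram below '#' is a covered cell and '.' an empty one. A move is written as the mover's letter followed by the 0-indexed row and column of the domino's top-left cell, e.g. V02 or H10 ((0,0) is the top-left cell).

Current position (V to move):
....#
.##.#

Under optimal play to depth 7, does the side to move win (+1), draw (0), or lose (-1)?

value(....#/.##.#, V) = -1

p1 V@[....#/.##.#]: V00[#...#/###.#]-1* V03[...##/.####]-1
p2 H@[#...#/###.#]: H01[###.#/###.#]-1 H02[#.###/###.#]+1*
p3 V@[#.###/###.#] terminal -1; root [....#/.##.#] d7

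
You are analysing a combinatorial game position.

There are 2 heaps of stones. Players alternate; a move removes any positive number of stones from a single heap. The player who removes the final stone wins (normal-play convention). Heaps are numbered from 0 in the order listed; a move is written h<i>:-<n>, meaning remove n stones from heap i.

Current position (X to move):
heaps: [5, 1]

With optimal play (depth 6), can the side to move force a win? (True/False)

X winning at [(5,1)]: True

p1 X@[(5,1)]: h0:-1[(4,1)]-1 h0:-2[(3,1)]-1 h0:-3[(2,1)]-1 h0:-4[(1,1)]+1* h0:-5[(0,1)]-1 h1:-1[(5,0)]-1
p2 O@[(1,1)]: h0:-1[(0,1)]-1* h1:-1[(1,0)]-1
p3 X@[(0,1)]: h1:-1[(0,0)]+1*
p4 O@[(0,0)] terminal -1; root [(5,1)] d6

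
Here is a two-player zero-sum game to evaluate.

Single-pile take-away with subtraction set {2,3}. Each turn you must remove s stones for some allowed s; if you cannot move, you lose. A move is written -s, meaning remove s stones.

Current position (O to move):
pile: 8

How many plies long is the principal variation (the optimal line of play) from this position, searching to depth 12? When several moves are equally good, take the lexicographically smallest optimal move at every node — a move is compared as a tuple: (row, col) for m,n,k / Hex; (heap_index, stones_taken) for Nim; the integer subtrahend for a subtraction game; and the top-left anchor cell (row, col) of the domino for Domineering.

PV length from [8]: 3 plies

ply 1, O at 8 | -2=+1→6*; -3=+1→5
ply 2, X at 6 | -2=-1→4*; -3=-1→3
ply 3, O at 4 | -2=-1→2; -3=+1→1*
ply 4: 1 is terminal -1 (X); from 8 depth 12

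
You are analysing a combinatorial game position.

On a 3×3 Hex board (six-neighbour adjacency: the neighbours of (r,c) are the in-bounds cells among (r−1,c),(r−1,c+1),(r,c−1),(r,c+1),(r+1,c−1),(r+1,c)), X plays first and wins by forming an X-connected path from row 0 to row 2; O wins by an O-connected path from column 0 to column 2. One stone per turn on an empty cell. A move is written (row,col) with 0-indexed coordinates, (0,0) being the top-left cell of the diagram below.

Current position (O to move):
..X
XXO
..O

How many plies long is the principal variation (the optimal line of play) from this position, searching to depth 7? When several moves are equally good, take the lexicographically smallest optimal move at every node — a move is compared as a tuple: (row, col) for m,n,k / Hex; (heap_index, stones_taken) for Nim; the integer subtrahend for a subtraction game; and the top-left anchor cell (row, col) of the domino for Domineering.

PV length from [..X/XXO/..O]: 4 plies

p1 O@[..X/XXO/..O]: (0,0)[O.X/XXO/..O]-1* (0,1)[.OX/XXO/..O]-1 (2,0)[..X/XXO/O.O]-1 (2,1)[..X/XXO/.OO]-1
p2 X@[O.X/XXO/..O]: (0,1)[OXX/XXO/..O]+1* (2,0)[O.X/XXO/X.O]+1 (2,1)[O.X/XXO/.XO]+1
p3 O@[OXX/XXO/..O]: (2,0)[OXX/XXO/O.O]-1* (2,1)[OXX/XXO/.OO]-1
p4 X@[OXX/XXO/O.O]: (2,1)[OXX/XXO/OXO]+1*
p5 O@[OXX/XXO/OXO] terminal -1; root [..X/XXO/..O] d7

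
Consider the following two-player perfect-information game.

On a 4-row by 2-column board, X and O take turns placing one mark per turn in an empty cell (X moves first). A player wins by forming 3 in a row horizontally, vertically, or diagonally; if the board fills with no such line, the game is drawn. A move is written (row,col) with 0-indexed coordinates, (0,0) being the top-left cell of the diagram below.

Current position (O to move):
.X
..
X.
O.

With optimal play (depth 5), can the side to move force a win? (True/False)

O winning at [.X/../X./O.]: False

[.X/../X./O.] O move#1: (0,0):+0/OX/../X./O.*, (1,0):+0/.X/O./X./O., (1,1):+0/.X/.O/X./O., (2,1):+0/.X/../XO/O., (3,1):+0/.X/../X./OO
[OX/../X./O.] X move#2: (1,0):+0/OX/X./X./O.*, (1,1):+0/OX/.X/X./O., (2,1):+0/OX/../XX/O., (3,1):+0/OX/../X./OX
[OX/X./X./O.] O move#3: (1,1):+0/OX/XO/X./O.*, (2,1):+0/OX/X./XO/O., (3,1):+0/OX/X./X./OO
[OX/XO/X./O.] X move#4: (2,1):+0/OX/XO/XX/O.*, (3,1):+0/OX/XO/X./OX
[OX/XO/XX/O.] O move#5: (3,1):+0/OX/XO/XX/OO*
[OX/XO/XX/OO] end (terminal +0, X#6); searched .X/../X./O. to 5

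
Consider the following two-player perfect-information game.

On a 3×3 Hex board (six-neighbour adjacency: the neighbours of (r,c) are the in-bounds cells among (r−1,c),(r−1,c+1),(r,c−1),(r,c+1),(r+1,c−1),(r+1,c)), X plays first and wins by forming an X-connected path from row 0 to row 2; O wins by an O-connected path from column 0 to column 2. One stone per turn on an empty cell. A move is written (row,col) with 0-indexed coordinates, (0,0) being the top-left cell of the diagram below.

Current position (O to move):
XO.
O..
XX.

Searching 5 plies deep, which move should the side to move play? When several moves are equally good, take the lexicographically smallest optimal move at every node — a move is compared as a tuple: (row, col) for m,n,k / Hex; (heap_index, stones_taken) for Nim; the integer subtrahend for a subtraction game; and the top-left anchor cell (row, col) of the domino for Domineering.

ply 1, O at XO./O../XX. | (0,2)=+1→XOO/O../XX.*; (1,1)=+1→XO./OO./XX.; (1,2)=+1→XO./O.O/XX.; (2,2)=-1→XO./O../XXO
ply 2: XOO/O../XX. is terminal -1 (X); from XO./O../XX. depth 5

O's best at [XO./O../XX.]: (0,2)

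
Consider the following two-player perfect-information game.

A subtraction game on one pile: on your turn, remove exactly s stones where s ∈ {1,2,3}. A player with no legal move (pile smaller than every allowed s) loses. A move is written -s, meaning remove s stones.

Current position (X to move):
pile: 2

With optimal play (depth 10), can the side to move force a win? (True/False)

X winning at [2]: True

ply 1, X at 2 | -1=-1→1; -2=+1→0*
ply 2: 0 is terminal -1 (O); from 2 depth 10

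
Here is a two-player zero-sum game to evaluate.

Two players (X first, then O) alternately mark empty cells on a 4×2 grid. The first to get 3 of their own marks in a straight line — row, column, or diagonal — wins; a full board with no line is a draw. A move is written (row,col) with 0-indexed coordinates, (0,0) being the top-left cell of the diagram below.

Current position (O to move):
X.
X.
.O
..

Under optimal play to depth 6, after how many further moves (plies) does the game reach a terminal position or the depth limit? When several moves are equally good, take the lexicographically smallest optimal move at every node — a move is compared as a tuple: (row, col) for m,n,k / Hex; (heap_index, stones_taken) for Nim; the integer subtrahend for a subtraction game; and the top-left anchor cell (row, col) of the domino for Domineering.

p1 O@[X./X./.O/..]: (0,1)[XO/X./.O/..]-1 (1,1)[X./XO/.O/..]-1 (2,0)[X./X./OO/..]+0* (3,0)[X./X./.O/O.]-1 (3,1)[X./X./.O/.O]-1
p2 X@[X./X./OO/..]: (0,1)[XX/X./OO/..]+0* (1,1)[X./XX/OO/..]+0 (3,0)[X./X./OO/X.]-1 (3,1)[X./X./OO/.X]+0
p3 O@[XX/X./OO/..]: (1,1)[XX/XO/OO/..]+0* (3,0)[XX/X./OO/O.]+0 (3,1)[XX/X./OO/.O]+0
p4 X@[XX/XO/OO/..]: (3,0)[XX/XO/OO/X.]-1 (3,1)[XX/XO/OO/.X]+0*
p5 O@[XX/XO/OO/.X]: (3,0)[XX/XO/OO/OX]+0*
p6 X@[XX/XO/OO/OX] terminal +0; root [X./X./.O/..] d6

PV length from [X./X./.O/..]: 5 plies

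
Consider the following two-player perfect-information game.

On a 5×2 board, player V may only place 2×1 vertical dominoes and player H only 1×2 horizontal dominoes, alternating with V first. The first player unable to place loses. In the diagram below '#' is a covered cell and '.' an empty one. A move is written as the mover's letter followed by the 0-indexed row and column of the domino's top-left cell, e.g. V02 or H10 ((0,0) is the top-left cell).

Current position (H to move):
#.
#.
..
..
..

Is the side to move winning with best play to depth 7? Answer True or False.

[#./#./../../..] H move#1: H20:-1/#./#./##/../.., H30:+1/#./#./../##/..*, H40:-1/#./#./../../##
[#./#./../##/..] V move#2: V01:-1/##/##/../##/..*, V11:-1/#./##/.#/##/..
[##/##/../##/..] H move#3: H20:+1/##/##/##/##/..*, H40:+1/##/##/../##/##
[##/##/##/##/..] end (terminal -1, V#4); searched #./#./../../.. to 7

H winning at [#./#./../../..]: True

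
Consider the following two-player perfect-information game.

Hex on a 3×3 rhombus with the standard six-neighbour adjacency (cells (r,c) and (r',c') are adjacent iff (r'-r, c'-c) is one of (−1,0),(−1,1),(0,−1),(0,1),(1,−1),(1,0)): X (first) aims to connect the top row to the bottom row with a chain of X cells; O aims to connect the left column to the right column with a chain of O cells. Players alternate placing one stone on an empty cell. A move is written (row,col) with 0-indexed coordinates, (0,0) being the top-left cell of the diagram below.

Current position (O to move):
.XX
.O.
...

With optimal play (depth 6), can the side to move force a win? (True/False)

O winning at [.XX/.O./...]: True

p1 O@[.XX/.O./...]: (0,0)[OXX/.O./...]-1 (1,0)[.XX/OO./...]-1 (1,2)[.XX/.OO/...]+1* (2,0)[.XX/.O./O..]-1 (2,1)[.XX/.O./.O.]+1 (2,2)[.XX/.O./..O]+1
p2 X@[.XX/.OO/...]: (0,0)[XXX/.OO/...]-1* (1,0)[.XX/XOO/...]-1 (2,0)[.XX/.OO/X..]-1 (2,1)[.XX/.OO/.X.]-1 (2,2)[.XX/.OO/..X]-1
p3 O@[XXX/.OO/...]: (1,0)[XXX/OOO/...]+1* (2,0)[XXX/.OO/O..]+1 (2,1)[XXX/.OO/.O.]+1 (2,2)[XXX/.OO/..O]+1
p4 X@[XXX/OOO/...] terminal -1; root [.XX/.O./...] d6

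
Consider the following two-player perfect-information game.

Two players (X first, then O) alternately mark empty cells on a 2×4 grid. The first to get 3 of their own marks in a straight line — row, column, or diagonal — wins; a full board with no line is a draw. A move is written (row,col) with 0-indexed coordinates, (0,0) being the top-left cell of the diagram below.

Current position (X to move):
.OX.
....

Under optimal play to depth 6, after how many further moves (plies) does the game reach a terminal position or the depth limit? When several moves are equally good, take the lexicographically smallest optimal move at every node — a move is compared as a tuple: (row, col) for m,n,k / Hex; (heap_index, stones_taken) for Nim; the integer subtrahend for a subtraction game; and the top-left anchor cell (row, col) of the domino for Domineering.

PV length from [.OX./....]: 6 plies

p1 X@[.OX./....]: (0,0)[XOX./....]+0* (0,3)[.OXX/....]+0 (1,0)[.OX./X...]+0 (1,1)[.OX./.X..]+0 (1,2)[.OX./..X.]+0 (1,3)[.OX./...X]+0
p2 O@[XOX./....]: (0,3)[XOXO/....]+0* (1,0)[XOX./O...]+0 (1,1)[XOX./.O..]+0 (1,2)[XOX./..O.]+0 (1,3)[XOX./...O]+0
p3 X@[XOXO/....]: (1,0)[XOXO/X...]+0* (1,1)[XOXO/.X..]+0 (1,2)[XOXO/..X.]+0 (1,3)[XOXO/...X]+0
p4 O@[XOXO/X...]: (1,1)[XOXO/XO..]+0* (1,2)[XOXO/X.O.]+0 (1,3)[XOXO/X..O]+0
p5 X@[XOXO/XO..]: (1,2)[XOXO/XOX.]+0* (1,3)[XOXO/XO.X]+0
p6 O@[XOXO/XOX.]: (1,3)[XOXO/XOXO]+0*
p7 X@[XOXO/XOXO] terminal +0; root [.OX./....] d6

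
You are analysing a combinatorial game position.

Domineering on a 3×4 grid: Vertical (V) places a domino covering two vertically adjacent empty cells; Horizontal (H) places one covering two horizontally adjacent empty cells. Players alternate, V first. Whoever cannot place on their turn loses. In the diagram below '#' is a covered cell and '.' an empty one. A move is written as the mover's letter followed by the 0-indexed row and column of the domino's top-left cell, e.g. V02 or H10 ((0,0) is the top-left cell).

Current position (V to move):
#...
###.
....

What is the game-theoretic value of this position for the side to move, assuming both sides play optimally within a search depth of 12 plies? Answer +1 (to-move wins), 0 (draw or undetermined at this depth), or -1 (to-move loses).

ply 1, V at #.../###./.... | V03=-1→#..#/####/....*; V13=-1→#.../####/...#
ply 2, H at #..#/####/.... | H01=+1→####/####/....*; H20=+1→#..#/####/##..; H21=+1→#..#/####/.##.; H22=+1→#..#/####/..##
ply 3: ####/####/.... is terminal -1 (V); from #.../###./.... depth 12

value(#.../###./...., V) = -1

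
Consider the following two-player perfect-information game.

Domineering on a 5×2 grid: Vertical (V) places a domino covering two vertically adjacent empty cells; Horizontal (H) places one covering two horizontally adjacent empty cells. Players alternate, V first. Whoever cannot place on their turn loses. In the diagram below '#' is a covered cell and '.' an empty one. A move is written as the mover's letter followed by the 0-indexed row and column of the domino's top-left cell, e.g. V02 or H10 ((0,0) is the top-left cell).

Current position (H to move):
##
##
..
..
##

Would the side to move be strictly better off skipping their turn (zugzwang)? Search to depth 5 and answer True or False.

zugzwang(##/##/../../##, H) = False

p1 H@[##/##/../../##]: H20[##/##/##/../##]+1* H30[##/##/../##/##]+1
p2 V@[##/##/##/../##] terminal -1; root [##/##/../../##] d5
pass branch (V moves first from the same position):
  | p1 V@[##/##/../../##]: V20[##/##/#./#./##]+1* V21[##/##/.#/.#/##]+1
  | p2 H@[##/##/#./#./##] terminal -1; root [##/##/../../##] d5
H moving scores +1; H passing scores -1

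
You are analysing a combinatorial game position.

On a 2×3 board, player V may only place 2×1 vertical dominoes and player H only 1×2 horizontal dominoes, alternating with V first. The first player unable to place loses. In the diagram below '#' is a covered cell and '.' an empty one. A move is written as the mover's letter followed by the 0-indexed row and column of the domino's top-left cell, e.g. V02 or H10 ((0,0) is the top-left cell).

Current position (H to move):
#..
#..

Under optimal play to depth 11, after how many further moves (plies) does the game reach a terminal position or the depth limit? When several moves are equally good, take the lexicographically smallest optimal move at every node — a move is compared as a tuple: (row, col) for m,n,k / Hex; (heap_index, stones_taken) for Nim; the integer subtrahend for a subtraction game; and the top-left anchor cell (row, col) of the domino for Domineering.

p1 H@[#../#..]: H01[###/#..]+1* H11[#../###]+1
p2 V@[###/#..] terminal -1; root [#../#..] d11

PV length from [#../#..]: 1 ply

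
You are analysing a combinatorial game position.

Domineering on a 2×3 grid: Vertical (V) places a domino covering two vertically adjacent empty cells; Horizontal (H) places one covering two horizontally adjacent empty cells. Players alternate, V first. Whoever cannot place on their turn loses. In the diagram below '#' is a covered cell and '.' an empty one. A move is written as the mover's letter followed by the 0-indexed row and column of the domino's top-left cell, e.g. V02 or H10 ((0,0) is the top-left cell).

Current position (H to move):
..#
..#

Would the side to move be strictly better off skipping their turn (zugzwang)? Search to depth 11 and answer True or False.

ply 1, H at ..#/..# | H00=+1→###/..#*; H10=+1→..#/###
ply 2: ###/..# is terminal -1 (V); from ..#/..# depth 11
if H skipped the turn, V would face:
~ ply 1, V at ..#/..# | V00=+1→#.#/#.#*; V01=+1→.##/.##
~ ply 2: #.#/#.# is terminal -1 (H); from ..#/..# depth 11
compare (H): move=+1 vs pass=-1

zugzwang(..#/..#, H) = False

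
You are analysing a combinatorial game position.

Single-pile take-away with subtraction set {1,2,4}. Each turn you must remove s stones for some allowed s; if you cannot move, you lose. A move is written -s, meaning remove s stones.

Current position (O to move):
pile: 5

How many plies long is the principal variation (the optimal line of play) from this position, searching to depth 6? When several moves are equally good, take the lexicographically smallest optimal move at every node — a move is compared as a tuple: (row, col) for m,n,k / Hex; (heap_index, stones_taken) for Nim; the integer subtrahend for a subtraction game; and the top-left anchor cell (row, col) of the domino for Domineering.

PV length from [5]: 3 plies

[5] O move#1: -1:-1/4, -2:+1/3*, -4:-1/1
[3] X move#2: -1:-1/2*, -2:-1/1
[2] O move#3: -1:-1/1, -2:+1/0*
[0] end (terminal -1, X#4); searched 5 to 6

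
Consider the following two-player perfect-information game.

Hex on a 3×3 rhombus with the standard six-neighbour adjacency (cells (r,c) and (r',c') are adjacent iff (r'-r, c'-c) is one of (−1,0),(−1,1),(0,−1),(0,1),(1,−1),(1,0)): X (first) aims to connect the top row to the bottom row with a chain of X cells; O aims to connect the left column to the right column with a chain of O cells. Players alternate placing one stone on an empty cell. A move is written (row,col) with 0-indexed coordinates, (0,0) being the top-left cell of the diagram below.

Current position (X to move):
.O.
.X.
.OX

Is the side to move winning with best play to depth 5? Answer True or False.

[.O./.X./.OX] X move#1: (0,0):+1/XO./.X./.OX*, (0,2):+1/.OX/.X./.OX, (1,0):+1/.O./XX./.OX, (1,2):-1/.O./.XX/.OX, (2,0):-1/.O./.X./XOX
[XO./.X./.OX] O move#2: (0,2):-1/XOO/.X./.OX*, (1,0):-1/XO./OX./.OX, (1,2):-1/XO./.XO/.OX, (2,0):-1/XO./.X./OOX
[XOO/.X./.OX] X move#3: (1,0):+1/XOO/XX./.OX*, (1,2):-1/XOO/.XX/.OX, (2,0):-1/XOO/.X./XOX
[XOO/XX./.OX] O move#4: (1,2):-1/XOO/XXO/.OX*, (2,0):-1/XOO/XX./OOX
[XOO/XXO/.OX] X move#5: (2,0):+1/XOO/XXO/XOX*
[XOO/XXO/XOX] end (terminal -1, O#6); searched .O./.X./.OX to 5

X winning at [.O./.X./.OX]: True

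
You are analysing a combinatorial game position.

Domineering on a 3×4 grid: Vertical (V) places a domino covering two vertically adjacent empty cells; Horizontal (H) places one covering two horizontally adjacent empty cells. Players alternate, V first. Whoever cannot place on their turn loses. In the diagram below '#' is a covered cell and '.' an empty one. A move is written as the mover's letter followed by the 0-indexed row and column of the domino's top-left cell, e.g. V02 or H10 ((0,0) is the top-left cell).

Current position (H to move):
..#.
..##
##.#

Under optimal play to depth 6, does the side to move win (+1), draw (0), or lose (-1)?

[..#./..##/##.#] H move#1: H00:+1/###./..##/##.#*, H10:+1/..#./####/##.#
[###./..##/##.#] end (terminal -1, V#2); searched ..#./..##/##.# to 6

value(..#./..##/##.#, H) = +1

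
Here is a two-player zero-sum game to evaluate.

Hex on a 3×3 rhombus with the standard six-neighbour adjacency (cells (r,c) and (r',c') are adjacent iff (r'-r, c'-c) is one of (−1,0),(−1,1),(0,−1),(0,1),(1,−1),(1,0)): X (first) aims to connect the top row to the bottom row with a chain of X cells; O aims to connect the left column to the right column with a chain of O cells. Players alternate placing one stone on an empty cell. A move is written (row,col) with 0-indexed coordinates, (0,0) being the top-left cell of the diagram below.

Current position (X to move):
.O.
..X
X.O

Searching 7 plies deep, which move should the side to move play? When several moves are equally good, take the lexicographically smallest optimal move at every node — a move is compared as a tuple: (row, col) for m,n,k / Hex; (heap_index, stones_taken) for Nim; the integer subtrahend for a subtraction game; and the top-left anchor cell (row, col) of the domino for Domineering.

X's best at [.O./..X/X.O]: (0,0)

ply 1, X at .O./..X/X.O | (0,0)=+1→XO./..X/X.O*; (0,2)=+1→.OX/..X/X.O; (1,0)=+1→.O./X.X/X.O; (1,1)=-1→.O./.XX/X.O; (2,1)=-1→.O./..X/XXO
ply 2, O at XO./..X/X.O | (0,2)=-1→XOO/..X/X.O*; (1,0)=-1→XO./O.X/X.O; (1,1)=-1→XO./.OX/X.O; (2,1)=-1→XO./..X/XOO
ply 3, X at XOO/..X/X.O | (1,0)=+1→XOO/X.X/X.O*; (1,1)=-1→XOO/.XX/X.O; (2,1)=-1→XOO/..X/XXO
ply 4: XOO/X.X/X.O is terminal -1 (O); from .O./..X/X.O depth 7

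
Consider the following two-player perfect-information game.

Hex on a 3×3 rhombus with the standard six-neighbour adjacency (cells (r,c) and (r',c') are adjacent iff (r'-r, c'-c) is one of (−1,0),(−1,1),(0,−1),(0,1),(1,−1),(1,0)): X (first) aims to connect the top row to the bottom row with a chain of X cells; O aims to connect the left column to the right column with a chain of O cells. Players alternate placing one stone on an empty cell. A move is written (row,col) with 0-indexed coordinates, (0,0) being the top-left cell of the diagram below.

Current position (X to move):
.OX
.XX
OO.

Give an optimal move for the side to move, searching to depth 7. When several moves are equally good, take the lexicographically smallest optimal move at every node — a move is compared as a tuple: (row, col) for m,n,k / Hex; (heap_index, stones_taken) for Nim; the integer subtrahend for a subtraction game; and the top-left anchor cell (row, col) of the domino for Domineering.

ply 1, X at .OX/.XX/OO. | (0,0)=-1→XOX/.XX/OO.; (1,0)=-1→.OX/XXX/OO.; (2,2)=+1→.OX/.XX/OOX*
ply 2: .OX/.XX/OOX is terminal -1 (O); from .OX/.XX/OO. depth 7

X's best at [.OX/.XX/OO.]: (2,2)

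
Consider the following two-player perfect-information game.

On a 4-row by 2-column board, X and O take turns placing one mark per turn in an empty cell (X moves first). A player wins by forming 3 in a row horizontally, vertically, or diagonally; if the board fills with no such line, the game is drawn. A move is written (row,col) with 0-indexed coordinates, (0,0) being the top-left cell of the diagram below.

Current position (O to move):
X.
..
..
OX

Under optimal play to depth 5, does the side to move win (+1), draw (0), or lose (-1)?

[X./../../OX] O move#1: (0,1):+0/XO/../../OX*, (1,0):+0/X./O./../OX, (1,1):+0/X./.O/../OX, (2,0):+0/X./../O./OX, (2,1):+0/X./../.O/OX
[XO/../../OX] X move#2: (1,0):+0/XO/X./../OX*, (1,1):+0/XO/.X/../OX, (2,0):+0/XO/../X./OX, (2,1):+0/XO/../.X/OX
[XO/X./../OX] O move#3: (1,1):-1/XO/XO/../OX, (2,0):+0/XO/X./O./OX*, (2,1):-1/XO/X./.O/OX
[XO/X./O./OX] X move#4: (1,1):+0/XO/XX/O./OX*, (2,1):+0/XO/X./OX/OX
[XO/XX/O./OX] O move#5: (2,1):+0/XO/XX/OO/OX*
[XO/XX/OO/OX] end (terminal +0, X#6); searched X./../../OX to 5

value(X./../../OX, O) = 0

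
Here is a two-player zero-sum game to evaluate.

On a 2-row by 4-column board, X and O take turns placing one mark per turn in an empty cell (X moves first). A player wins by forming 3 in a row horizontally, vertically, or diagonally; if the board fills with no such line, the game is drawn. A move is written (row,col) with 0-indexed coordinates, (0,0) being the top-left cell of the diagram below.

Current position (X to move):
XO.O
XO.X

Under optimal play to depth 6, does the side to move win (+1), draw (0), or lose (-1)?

value(XO.O/XO.X, X) = 0

[XO.O/XO.X] X move#1: (0,2):+0/XOXO/XO.X*, (1,2):-1/XO.O/XOXX
[XOXO/XO.X] O move#2: (1,2):+0/XOXO/XOOX*
[XOXO/XOOX] end (terminal +0, X#3); searched XO.O/XO.X to 6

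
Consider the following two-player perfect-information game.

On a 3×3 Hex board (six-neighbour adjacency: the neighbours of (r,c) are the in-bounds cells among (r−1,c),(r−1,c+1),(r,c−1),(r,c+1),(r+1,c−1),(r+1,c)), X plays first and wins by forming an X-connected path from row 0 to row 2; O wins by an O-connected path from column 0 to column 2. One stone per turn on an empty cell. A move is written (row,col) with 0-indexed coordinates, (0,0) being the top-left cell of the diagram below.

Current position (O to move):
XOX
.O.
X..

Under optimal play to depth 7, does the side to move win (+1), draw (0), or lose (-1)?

ply 1, O at XOX/.O./X.. | (1,0)=-1→XOX/OO./X..*; (1,2)=-1→XOX/.OO/X..; (2,1)=-1→XOX/.O./XO.; (2,2)=-1→XOX/.O./X.O
ply 2, X at XOX/OO./X.. | (1,2)=+1→XOX/OOX/X..*; (2,1)=-1→XOX/OO./XX.; (2,2)=-1→XOX/OO./X.X
ply 3, O at XOX/OOX/X.. | (2,1)=-1→XOX/OOX/XO.*; (2,2)=-1→XOX/OOX/X.O
ply 4, X at XOX/OOX/XO. | (2,2)=+1→XOX/OOX/XOX*
ply 5: XOX/OOX/XOX is terminal -1 (O); from XOX/.O./X.. depth 7

value(XOX/.O./X.., O) = -1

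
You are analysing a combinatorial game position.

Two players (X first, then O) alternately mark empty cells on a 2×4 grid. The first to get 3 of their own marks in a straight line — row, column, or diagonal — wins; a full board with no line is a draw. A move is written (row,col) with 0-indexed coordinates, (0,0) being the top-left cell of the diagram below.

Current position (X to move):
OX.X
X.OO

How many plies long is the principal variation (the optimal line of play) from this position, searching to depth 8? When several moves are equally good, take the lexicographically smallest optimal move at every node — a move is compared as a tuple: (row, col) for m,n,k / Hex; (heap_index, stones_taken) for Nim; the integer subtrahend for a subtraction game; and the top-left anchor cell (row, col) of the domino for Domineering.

ply 1, X at OX.X/X.OO | (0,2)=+1→OXXX/X.OO*; (1,1)=+0→OX.X/XXOO
ply 2: OXXX/X.OO is terminal -1 (O); from OX.X/X.OO depth 8

PV length from [OX.X/X.OO]: 1 ply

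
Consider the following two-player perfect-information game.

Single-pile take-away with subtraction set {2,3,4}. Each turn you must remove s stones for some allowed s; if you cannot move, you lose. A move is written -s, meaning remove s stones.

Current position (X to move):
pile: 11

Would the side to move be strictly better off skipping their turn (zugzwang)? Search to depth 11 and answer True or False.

p1 X@[11]: -2[9]-1 -3[8]-1 -4[7]+1*
p2 O@[7]: -2[5]-1* -3[4]-1 -4[3]-1
p3 X@[5]: -2[3]-1 -3[2]-1 -4[1]+1*
p4 O@[1] terminal -1; root [11] d11
suppose X passes — search the same position with O to move:
pass> p1 O@[11]: -2[9]-1 -3[8]-1 -4[7]+1*
pass> p2 X@[7]: -2[5]-1* -3[4]-1 -4[3]-1
pass> p3 O@[5]: -2[3]-1 -3[2]-1 -4[1]+1*
pass> p4 X@[1] terminal -1; root [11] d11
for X: play +1, pass -1

zugzwang(11, X) = False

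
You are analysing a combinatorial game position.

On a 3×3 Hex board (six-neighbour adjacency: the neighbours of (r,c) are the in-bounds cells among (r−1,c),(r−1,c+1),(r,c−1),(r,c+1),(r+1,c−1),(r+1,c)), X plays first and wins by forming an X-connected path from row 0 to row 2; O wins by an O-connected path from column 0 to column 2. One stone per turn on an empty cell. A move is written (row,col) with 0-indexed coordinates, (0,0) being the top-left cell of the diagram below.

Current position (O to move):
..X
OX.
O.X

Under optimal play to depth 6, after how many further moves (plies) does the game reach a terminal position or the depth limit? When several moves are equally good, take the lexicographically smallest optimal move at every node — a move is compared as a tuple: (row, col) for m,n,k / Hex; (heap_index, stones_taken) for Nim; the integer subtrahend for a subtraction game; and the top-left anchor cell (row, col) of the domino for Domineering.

PV length from [..X/OX./O.X]: 4 plies

ply 1, O at ..X/OX./O.X | (0,0)=-1→O.X/OX./O.X*; (0,1)=-1→.OX/OX./O.X; (1,2)=-1→..X/OXO/O.X; (2,1)=-1→..X/OX./OOX
ply 2, X at O.X/OX./O.X | (0,1)=+1→OXX/OX./O.X*; (1,2)=+1→O.X/OXX/O.X; (2,1)=+1→O.X/OX./OXX
ply 3, O at OXX/OX./O.X | (1,2)=-1→OXX/OXO/O.X*; (2,1)=-1→OXX/OX./OOX
ply 4, X at OXX/OXO/O.X | (2,1)=+1→OXX/OXO/OXX*
ply 5: OXX/OXO/OXX is terminal -1 (O); from ..X/OX./O.X depth 6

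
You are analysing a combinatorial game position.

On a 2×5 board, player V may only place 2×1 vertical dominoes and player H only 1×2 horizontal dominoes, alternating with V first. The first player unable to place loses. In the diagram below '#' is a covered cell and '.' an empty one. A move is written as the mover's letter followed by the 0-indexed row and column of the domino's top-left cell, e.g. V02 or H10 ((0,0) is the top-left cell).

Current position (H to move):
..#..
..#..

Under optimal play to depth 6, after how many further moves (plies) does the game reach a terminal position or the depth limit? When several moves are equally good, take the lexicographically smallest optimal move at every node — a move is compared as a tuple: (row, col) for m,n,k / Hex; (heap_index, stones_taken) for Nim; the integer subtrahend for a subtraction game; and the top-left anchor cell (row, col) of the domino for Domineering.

p1 H@[..#../..#..]: H00[###../..#..]-1* H03[..###/..#..]-1 H10[..#../###..]-1 H13[..#../..###]-1
p2 V@[###../..#..]: V03[####./..##.]+1* V04[###.#/..#.#]+1
p3 H@[####./..##.]: H10[####./####.]-1*
p4 V@[####./####.]: V04[#####/#####]+1*
p5 H@[#####/#####] terminal -1; root [..#../..#..] d6

PV length from [..#../..#..]: 4 plies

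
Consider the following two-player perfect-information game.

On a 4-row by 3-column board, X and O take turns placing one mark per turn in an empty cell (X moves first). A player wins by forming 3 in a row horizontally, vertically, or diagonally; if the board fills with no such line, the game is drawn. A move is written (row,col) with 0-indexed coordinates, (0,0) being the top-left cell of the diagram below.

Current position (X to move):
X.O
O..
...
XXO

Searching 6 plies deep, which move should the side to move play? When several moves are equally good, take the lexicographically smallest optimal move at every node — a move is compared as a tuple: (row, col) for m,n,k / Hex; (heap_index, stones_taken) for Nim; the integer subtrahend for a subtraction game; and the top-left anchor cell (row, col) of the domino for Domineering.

X's best at [X.O/O../.../XXO]: (2,1)

ply 1, X at X.O/O../.../XXO | (0,1)=-1→XXO/O../.../XXO; (1,1)=-1→X.O/OX./.../XXO; (1,2)=-1→X.O/O.X/.../XXO; (2,0)=-1→X.O/O../X../XXO; (2,1)=+1→X.O/O../.X./XXO*; (2,2)=-1→X.O/O../..X/XXO
ply 2, O at X.O/O../.X./XXO | (0,1)=-1→XOO/O../.X./XXO*; (1,1)=-1→X.O/OO./.X./XXO; (1,2)=-1→X.O/O.O/.X./XXO; (2,0)=-1→X.O/O../OX./XXO; (2,2)=-1→X.O/O../.XO/XXO
ply 3, X at XOO/O../.X./XXO | (1,1)=+1→XOO/OX./.X./XXO*; (1,2)=+1→XOO/O.X/.X./XXO; (2,0)=+1→XOO/O../XX./XXO; (2,2)=+1→XOO/O../.XX/XXO
ply 4: XOO/OX./.X./XXO is terminal -1 (O); from X.O/O../.../XXO depth 6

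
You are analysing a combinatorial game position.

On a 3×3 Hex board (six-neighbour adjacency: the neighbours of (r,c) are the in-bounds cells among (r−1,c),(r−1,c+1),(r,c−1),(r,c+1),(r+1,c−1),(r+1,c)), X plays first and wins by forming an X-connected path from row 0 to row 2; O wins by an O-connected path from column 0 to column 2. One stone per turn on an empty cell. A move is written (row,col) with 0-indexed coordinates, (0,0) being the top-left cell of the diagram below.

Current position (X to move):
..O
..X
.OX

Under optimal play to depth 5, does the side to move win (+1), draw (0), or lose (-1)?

value(..O/..X/.OX, X) = +1

[..O/..X/.OX] X move#1: (0,0):-1/X.O/..X/.OX, (0,1):-1/.XO/..X/.OX, (1,0):+1/..O/X.X/.OX*, (1,1):-1/..O/.XX/.OX, (2,0):-1/..O/..X/XOX
[..O/X.X/.OX] O move#2: (0,0):-1/O.O/X.X/.OX*, (0,1):-1/.OO/X.X/.OX, (1,1):-1/..O/XOX/.OX, (2,0):-1/..O/X.X/OOX
[O.O/X.X/.OX] X move#3: (0,1):+1/OXO/X.X/.OX*, (1,1):-1/O.O/XXX/.OX, (2,0):-1/O.O/X.X/XOX
[OXO/X.X/.OX] O move#4: (1,1):-1/OXO/XOX/.OX*, (2,0):-1/OXO/X.X/OOX
[OXO/XOX/.OX] X move#5: (2,0):+1/OXO/XOX/XOX*
[OXO/XOX/XOX] end (terminal -1, O#6); searched ..O/..X/.OX to 5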